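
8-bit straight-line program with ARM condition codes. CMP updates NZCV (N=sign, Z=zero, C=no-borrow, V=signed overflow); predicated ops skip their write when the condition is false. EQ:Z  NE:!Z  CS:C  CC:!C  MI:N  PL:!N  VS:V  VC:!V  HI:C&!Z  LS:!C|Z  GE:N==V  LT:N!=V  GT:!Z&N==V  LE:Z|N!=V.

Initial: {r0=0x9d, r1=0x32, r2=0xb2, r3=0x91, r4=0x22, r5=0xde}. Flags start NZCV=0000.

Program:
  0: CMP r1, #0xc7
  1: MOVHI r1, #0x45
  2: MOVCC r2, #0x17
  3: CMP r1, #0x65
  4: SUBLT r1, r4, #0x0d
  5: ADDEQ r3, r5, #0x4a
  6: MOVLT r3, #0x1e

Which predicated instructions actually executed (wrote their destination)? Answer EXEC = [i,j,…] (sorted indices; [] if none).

[0] flags=0000 → (cmp)
[1] flags=0000 HI?F → skip
[2] flags=0000 CC?T → r2=0x17
[3] flags=1000 → (cmp)
[4] flags=1000 LT?T → r1=0x15
[5] flags=1000 EQ?F → skip
[6] flags=1000 LT?T → r3=0x1e

EXEC = [2,4,6]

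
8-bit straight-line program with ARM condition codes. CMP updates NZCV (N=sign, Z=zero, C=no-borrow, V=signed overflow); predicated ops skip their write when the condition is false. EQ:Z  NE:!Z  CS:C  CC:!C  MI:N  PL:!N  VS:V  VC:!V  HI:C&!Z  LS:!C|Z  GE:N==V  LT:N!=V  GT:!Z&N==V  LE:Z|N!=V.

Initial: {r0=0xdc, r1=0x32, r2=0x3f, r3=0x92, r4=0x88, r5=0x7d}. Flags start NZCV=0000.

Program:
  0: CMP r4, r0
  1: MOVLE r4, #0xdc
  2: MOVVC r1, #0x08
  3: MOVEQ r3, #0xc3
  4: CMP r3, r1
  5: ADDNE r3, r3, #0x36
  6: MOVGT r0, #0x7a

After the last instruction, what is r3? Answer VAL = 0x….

VAL = 0xc8

0: ✓ CMP  NZCV=1000
1: ✓ MOVLE  r4←0xdc
2: ✓ MOVVC  r1←0x08
3: · MOVEQ
4: ✓ CMP  NZCV=1010
5: ✓ ADDNE  r3←0xc8
6: · MOVGT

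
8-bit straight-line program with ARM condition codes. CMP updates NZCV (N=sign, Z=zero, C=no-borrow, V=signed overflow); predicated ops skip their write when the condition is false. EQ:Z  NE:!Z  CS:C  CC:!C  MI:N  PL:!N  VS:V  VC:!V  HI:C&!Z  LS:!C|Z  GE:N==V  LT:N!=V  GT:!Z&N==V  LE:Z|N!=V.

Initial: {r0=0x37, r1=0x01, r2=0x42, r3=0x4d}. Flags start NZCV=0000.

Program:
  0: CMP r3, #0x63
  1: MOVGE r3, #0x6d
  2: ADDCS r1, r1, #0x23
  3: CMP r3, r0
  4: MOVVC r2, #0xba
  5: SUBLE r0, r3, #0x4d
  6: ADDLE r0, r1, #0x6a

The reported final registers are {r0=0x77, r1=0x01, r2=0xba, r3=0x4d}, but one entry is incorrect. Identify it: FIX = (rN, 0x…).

FIX = (r0, 0x37)

0: ✓ CMP  NZCV=1000
1: · MOVGE
2: · ADDCS
3: ✓ CMP  NZCV=0010
4: ✓ MOVVC  r2←0xba
5: · SUBLE
6: · ADDLE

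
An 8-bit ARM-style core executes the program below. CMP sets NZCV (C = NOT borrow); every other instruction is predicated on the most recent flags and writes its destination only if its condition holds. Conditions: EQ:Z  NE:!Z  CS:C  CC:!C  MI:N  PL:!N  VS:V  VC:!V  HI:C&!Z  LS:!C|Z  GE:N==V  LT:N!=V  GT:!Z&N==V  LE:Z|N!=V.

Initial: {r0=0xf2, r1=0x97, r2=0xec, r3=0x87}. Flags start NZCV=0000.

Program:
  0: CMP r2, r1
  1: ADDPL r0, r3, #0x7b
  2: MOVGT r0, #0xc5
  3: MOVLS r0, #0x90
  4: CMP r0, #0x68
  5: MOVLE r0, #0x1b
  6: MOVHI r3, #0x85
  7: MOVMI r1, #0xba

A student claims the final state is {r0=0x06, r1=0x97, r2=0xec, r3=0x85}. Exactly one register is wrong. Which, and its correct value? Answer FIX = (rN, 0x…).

[0] flags=0010 → (cmp)
[1] flags=0010 PL?T → r0=0x02
[2] flags=0010 GT?T → r0=0xc5
[3] flags=0010 LS?F → skip
[4] flags=0011 → (cmp)
[5] flags=0011 LE?T → r0=0x1b
[6] flags=0011 HI?T → r3=0x85
[7] flags=0011 MI?F → skip

FIX = (r0, 0x1b)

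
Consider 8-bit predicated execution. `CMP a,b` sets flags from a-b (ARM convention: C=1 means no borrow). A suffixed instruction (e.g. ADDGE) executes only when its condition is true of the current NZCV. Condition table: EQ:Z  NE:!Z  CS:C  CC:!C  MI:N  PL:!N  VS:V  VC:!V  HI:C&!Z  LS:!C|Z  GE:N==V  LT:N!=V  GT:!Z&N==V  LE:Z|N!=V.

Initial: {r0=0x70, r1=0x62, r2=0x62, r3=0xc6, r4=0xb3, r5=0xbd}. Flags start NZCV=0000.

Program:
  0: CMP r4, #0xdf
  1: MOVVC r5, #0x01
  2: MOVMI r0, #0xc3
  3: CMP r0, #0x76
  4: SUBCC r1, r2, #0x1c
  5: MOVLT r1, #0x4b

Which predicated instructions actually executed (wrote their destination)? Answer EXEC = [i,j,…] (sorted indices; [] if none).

0: ✓ CMP  NZCV=1000
1: ✓ MOVVC  r5←0x01
2: ✓ MOVMI  r0←0xc3
3: ✓ CMP  NZCV=0011
4: · SUBCC
5: ✓ MOVLT  r1←0x4b

EXEC = [1,2,5]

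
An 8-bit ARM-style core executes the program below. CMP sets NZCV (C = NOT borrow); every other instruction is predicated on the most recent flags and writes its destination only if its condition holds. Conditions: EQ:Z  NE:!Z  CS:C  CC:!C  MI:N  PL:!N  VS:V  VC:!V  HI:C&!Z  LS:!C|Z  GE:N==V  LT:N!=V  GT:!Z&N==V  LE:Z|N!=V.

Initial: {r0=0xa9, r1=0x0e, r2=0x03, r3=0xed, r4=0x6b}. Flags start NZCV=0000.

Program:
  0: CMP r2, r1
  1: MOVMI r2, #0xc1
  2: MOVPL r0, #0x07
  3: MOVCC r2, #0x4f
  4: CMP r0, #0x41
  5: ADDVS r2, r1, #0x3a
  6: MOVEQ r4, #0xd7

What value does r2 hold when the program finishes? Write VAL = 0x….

VAL = 0x48

[0] flags=1000 → (cmp)
[1] flags=1000 MI?T → r2=0xc1
[2] flags=1000 PL?F → skip
[3] flags=1000 CC?T → r2=0x4f
[4] flags=0011 → (cmp)
[5] flags=0011 VS?T → r2=0x48
[6] flags=0011 EQ?F → skip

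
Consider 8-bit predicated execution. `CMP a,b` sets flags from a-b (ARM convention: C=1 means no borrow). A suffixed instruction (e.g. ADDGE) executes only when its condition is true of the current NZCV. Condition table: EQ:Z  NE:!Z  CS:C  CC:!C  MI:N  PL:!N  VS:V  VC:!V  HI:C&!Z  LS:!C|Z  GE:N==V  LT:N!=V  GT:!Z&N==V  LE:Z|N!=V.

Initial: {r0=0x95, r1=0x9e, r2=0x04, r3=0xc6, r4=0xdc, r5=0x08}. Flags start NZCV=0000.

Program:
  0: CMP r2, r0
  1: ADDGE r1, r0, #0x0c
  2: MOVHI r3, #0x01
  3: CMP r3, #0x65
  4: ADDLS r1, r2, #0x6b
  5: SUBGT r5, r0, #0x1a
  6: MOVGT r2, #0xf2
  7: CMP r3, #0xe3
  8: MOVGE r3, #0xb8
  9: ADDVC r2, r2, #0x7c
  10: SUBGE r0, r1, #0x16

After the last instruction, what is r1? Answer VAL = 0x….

VAL = 0xa1

[0] flags=0000 → (cmp)
[1] flags=0000 GE?T → r1=0xa1
[2] flags=0000 HI?F → skip
[3] flags=0011 → (cmp)
[4] flags=0011 LS?F → skip
[5] flags=0011 GT?F → skip
[6] flags=0011 GT?F → skip
[7] flags=1000 → (cmp)
[8] flags=1000 GE?F → skip
[9] flags=1000 VC?T → r2=0x80
[10] flags=1000 GE?F → skip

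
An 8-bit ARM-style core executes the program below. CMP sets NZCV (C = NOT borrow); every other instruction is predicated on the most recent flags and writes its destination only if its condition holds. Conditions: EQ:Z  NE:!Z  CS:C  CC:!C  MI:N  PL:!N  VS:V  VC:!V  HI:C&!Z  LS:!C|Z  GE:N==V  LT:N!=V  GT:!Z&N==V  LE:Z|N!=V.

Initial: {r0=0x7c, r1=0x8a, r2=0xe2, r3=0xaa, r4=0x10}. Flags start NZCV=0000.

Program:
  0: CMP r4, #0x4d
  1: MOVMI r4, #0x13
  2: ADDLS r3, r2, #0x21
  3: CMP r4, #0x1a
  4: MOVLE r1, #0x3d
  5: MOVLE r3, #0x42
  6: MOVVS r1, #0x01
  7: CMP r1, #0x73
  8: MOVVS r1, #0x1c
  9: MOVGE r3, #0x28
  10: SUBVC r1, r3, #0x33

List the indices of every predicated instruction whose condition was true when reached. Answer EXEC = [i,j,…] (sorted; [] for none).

0: ✓ CMP  NZCV=1000
1: ✓ MOVMI  r4←0x13
2: ✓ ADDLS  r3←0x03
3: ✓ CMP  NZCV=1000
4: ✓ MOVLE  r1←0x3d
5: ✓ MOVLE  r3←0x42
6: · MOVVS
7: ✓ CMP  NZCV=1000
8: · MOVVS
9: · MOVGE
10: ✓ SUBVC  r1←0x0f

EXEC = [1,2,4,5,10]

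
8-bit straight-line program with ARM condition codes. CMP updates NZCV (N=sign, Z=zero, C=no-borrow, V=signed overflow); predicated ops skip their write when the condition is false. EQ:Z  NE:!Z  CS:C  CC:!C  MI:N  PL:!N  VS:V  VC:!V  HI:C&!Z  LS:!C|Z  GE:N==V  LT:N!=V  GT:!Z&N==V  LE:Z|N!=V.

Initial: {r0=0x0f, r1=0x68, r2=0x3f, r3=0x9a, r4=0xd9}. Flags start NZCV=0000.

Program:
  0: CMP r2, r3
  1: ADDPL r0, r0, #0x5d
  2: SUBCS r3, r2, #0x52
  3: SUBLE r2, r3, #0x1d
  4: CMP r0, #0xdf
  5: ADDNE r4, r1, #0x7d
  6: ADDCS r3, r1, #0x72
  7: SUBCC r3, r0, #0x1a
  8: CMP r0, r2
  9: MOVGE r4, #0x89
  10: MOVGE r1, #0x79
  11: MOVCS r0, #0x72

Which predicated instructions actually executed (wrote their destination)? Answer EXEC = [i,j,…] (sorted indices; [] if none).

EXEC = [5,7]

0: ✓ CMP  NZCV=1001
1: · ADDPL
2: · SUBCS
3: · SUBLE
4: ✓ CMP  NZCV=0000
5: ✓ ADDNE  r4←0xe5
6: · ADDCS
7: ✓ SUBCC  r3←0xf5
8: ✓ CMP  NZCV=1000
9: · MOVGE
10: · MOVGE
11: · MOVCS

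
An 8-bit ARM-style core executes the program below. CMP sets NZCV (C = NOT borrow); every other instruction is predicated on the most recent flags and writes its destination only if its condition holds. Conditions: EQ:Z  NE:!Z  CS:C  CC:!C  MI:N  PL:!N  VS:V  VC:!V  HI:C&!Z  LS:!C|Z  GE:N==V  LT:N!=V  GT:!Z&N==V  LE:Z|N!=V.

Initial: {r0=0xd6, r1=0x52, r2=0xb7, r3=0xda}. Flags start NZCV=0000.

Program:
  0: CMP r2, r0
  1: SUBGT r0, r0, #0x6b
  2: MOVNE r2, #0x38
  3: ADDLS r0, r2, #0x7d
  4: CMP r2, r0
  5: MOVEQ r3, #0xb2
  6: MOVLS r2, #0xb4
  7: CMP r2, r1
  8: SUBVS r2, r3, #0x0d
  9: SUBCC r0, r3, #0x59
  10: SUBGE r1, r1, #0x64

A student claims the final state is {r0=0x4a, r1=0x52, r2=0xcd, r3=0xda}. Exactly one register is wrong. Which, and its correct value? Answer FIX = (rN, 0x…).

0: ✓ CMP  NZCV=1000
1: · SUBGT
2: ✓ MOVNE  r2←0x38
3: ✓ ADDLS  r0←0xb5
4: ✓ CMP  NZCV=1001
5: · MOVEQ
6: ✓ MOVLS  r2←0xb4
7: ✓ CMP  NZCV=0011
8: ✓ SUBVS  r2←0xcd
9: · SUBCC
10: · SUBGE

FIX = (r0, 0xb5)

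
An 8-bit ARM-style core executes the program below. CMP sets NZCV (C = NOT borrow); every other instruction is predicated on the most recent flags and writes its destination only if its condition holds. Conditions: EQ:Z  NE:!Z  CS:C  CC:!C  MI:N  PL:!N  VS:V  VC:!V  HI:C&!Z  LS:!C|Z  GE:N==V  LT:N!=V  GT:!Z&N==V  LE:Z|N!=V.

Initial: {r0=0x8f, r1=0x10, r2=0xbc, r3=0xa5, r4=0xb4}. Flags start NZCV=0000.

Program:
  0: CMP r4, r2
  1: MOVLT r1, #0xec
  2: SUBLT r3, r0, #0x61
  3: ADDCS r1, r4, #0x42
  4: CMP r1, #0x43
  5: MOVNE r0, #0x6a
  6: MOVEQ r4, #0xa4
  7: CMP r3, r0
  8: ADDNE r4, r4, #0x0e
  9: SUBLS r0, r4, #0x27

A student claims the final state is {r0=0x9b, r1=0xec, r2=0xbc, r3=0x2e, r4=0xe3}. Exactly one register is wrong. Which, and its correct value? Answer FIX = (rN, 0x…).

FIX = (r4, 0xc2)

[0] flags=1000 → (cmp)
[1] flags=1000 LT?T → r1=0xec
[2] flags=1000 LT?T → r3=0x2e
[3] flags=1000 CS?F → skip
[4] flags=1010 → (cmp)
[5] flags=1010 NE?T → r0=0x6a
[6] flags=1010 EQ?F → skip
[7] flags=1000 → (cmp)
[8] flags=1000 NE?T → r4=0xc2
[9] flags=1000 LS?T → r0=0x9b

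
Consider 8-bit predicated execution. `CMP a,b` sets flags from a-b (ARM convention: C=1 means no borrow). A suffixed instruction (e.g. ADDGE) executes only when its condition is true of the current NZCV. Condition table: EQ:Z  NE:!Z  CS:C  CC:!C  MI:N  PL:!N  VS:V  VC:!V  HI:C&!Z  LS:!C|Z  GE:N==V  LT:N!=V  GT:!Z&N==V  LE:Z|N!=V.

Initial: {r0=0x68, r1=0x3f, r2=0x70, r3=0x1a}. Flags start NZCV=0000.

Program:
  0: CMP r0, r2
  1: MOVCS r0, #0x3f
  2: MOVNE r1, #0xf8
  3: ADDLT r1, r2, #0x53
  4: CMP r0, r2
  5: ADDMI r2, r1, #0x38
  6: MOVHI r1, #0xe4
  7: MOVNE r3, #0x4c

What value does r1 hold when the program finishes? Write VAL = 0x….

0: ✓ CMP  NZCV=1000
1: · MOVCS
2: ✓ MOVNE  r1←0xf8
3: ✓ ADDLT  r1←0xc3
4: ✓ CMP  NZCV=1000
5: ✓ ADDMI  r2←0xfb
6: · MOVHI
7: ✓ MOVNE  r3←0x4c

VAL = 0xc3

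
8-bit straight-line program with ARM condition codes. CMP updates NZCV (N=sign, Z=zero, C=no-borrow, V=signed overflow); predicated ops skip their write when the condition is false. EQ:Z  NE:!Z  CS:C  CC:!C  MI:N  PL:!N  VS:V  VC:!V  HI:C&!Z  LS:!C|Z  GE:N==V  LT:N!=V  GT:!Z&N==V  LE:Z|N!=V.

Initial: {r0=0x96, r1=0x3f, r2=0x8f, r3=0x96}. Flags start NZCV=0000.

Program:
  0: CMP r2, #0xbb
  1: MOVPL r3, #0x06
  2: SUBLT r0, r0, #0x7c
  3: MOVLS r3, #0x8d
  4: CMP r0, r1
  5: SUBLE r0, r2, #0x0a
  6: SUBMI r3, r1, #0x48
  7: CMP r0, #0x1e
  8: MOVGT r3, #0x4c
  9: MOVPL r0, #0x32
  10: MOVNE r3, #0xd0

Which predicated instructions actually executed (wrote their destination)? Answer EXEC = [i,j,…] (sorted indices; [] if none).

0: ✓ CMP  NZCV=1000
1: · MOVPL
2: ✓ SUBLT  r0←0x1a
3: ✓ MOVLS  r3←0x8d
4: ✓ CMP  NZCV=1000
5: ✓ SUBLE  r0←0x85
6: ✓ SUBMI  r3←0xf7
7: ✓ CMP  NZCV=0011
8: · MOVGT
9: ✓ MOVPL  r0←0x32
10: ✓ MOVNE  r3←0xd0

EXEC = [2,3,5,6,9,10]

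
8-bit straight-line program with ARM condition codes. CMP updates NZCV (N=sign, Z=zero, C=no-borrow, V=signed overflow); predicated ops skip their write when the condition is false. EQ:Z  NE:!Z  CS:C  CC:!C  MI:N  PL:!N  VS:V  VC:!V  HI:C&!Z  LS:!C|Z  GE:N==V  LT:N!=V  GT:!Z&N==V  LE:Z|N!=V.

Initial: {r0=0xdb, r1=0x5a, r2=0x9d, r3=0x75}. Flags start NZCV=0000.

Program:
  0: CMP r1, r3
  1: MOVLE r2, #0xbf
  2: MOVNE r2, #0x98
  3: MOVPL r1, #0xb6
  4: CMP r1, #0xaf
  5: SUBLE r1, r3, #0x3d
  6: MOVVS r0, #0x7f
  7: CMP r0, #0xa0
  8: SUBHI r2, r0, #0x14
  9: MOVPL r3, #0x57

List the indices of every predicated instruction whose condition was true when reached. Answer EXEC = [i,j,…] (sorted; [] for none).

EXEC = [1,2,6]

0: ✓ CMP  NZCV=1000
1: ✓ MOVLE  r2←0xbf
2: ✓ MOVNE  r2←0x98
3: · MOVPL
4: ✓ CMP  NZCV=1001
5: · SUBLE
6: ✓ MOVVS  r0←0x7f
7: ✓ CMP  NZCV=1001
8: · SUBHI
9: · MOVPL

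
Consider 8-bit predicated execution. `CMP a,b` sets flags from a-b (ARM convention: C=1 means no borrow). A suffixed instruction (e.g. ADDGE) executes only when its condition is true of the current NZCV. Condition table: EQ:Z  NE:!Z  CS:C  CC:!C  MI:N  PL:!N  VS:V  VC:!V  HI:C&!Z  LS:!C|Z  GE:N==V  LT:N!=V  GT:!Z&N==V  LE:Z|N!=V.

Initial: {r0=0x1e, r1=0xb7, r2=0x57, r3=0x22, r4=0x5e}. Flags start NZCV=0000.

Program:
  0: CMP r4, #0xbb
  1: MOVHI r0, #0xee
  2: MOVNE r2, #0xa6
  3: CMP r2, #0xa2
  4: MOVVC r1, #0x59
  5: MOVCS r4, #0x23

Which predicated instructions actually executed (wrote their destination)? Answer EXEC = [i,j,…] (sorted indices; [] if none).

0: ✓ CMP  NZCV=1001
1: · MOVHI
2: ✓ MOVNE  r2←0xa6
3: ✓ CMP  NZCV=0010
4: ✓ MOVVC  r1←0x59
5: ✓ MOVCS  r4←0x23

EXEC = [2,4,5]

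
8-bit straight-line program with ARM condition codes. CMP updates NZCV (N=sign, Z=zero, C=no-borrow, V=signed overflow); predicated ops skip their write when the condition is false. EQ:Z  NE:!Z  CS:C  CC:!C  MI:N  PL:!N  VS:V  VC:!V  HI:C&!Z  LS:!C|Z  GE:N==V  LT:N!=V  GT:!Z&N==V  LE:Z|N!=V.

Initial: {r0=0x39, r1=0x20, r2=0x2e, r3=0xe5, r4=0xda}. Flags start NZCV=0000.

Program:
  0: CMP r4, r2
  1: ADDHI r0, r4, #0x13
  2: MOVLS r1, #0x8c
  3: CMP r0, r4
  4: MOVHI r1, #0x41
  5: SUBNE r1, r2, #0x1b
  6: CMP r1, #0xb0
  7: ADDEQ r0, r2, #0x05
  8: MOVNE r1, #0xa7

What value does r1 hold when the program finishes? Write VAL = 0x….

VAL = 0xa7

[0] flags=1010 → (cmp)
[1] flags=1010 HI?T → r0=0xed
[2] flags=1010 LS?F → skip
[3] flags=0010 → (cmp)
[4] flags=0010 HI?T → r1=0x41
[5] flags=0010 NE?T → r1=0x13
[6] flags=0000 → (cmp)
[7] flags=0000 EQ?F → skip
[8] flags=0000 NE?T → r1=0xa7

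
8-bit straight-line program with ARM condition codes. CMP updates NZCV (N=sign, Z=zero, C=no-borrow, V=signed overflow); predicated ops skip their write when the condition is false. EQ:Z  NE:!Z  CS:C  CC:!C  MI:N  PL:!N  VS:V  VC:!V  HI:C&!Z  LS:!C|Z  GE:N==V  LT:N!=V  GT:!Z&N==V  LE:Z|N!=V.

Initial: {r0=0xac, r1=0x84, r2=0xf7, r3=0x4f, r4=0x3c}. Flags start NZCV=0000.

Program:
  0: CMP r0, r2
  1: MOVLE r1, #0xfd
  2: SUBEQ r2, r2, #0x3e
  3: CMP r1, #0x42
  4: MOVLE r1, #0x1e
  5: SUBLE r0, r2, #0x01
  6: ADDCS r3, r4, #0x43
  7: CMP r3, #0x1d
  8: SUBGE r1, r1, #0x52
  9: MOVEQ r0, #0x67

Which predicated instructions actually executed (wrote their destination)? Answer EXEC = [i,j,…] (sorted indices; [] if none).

[0] flags=1000 → (cmp)
[1] flags=1000 LE?T → r1=0xfd
[2] flags=1000 EQ?F → skip
[3] flags=1010 → (cmp)
[4] flags=1010 LE?T → r1=0x1e
[5] flags=1010 LE?T → r0=0xf6
[6] flags=1010 CS?T → r3=0x7f
[7] flags=0010 → (cmp)
[8] flags=0010 GE?T → r1=0xcc
[9] flags=0010 EQ?F → skip

EXEC = [1,4,5,6,8]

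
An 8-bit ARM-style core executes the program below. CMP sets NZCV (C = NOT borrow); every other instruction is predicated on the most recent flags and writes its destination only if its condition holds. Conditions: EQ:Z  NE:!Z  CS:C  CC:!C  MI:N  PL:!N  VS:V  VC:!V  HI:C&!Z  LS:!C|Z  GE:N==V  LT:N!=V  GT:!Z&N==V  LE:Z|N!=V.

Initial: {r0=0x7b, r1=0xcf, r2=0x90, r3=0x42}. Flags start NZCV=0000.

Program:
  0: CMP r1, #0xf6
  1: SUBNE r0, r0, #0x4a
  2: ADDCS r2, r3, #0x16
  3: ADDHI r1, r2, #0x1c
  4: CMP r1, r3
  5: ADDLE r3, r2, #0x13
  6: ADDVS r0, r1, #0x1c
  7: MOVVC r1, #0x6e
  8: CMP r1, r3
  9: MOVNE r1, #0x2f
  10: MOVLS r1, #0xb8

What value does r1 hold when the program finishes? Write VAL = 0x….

[0] flags=1000 → (cmp)
[1] flags=1000 NE?T → r0=0x31
[2] flags=1000 CS?F → skip
[3] flags=1000 HI?F → skip
[4] flags=1010 → (cmp)
[5] flags=1010 LE?T → r3=0xa3
[6] flags=1010 VS?F → skip
[7] flags=1010 VC?T → r1=0x6e
[8] flags=1001 → (cmp)
[9] flags=1001 NE?T → r1=0x2f
[10] flags=1001 LS?T → r1=0xb8

VAL = 0xb8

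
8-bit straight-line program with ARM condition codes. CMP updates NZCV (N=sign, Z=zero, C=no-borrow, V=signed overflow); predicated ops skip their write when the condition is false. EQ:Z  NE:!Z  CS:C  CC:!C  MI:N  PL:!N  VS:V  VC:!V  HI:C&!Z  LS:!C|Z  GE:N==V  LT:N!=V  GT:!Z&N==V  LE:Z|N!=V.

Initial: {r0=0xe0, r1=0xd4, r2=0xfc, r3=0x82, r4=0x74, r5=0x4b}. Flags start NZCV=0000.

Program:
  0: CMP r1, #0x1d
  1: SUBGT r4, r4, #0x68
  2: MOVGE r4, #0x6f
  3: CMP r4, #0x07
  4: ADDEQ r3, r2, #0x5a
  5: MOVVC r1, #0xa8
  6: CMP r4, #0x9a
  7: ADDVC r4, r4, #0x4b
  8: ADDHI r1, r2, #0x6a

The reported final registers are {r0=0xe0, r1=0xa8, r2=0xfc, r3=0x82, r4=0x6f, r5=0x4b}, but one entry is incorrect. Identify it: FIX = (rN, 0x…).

0: ✓ CMP  NZCV=1010
1: · SUBGT
2: · MOVGE
3: ✓ CMP  NZCV=0010
4: · ADDEQ
5: ✓ MOVVC  r1←0xa8
6: ✓ CMP  NZCV=1001
7: · ADDVC
8: · ADDHI

FIX = (r4, 0x74)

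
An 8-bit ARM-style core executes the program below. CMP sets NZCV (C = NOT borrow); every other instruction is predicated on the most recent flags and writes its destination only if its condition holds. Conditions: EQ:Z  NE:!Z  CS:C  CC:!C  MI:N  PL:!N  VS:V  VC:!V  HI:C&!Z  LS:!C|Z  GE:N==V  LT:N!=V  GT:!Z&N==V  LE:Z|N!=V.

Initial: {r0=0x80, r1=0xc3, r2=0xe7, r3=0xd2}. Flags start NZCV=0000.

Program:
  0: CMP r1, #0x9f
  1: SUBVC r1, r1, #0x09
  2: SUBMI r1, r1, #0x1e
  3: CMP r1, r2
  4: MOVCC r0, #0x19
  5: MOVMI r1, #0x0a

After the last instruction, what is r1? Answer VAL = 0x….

VAL = 0x0a

0: ✓ CMP  NZCV=0010
1: ✓ SUBVC  r1←0xba
2: · SUBMI
3: ✓ CMP  NZCV=1000
4: ✓ MOVCC  r0←0x19
5: ✓ MOVMI  r1←0x0a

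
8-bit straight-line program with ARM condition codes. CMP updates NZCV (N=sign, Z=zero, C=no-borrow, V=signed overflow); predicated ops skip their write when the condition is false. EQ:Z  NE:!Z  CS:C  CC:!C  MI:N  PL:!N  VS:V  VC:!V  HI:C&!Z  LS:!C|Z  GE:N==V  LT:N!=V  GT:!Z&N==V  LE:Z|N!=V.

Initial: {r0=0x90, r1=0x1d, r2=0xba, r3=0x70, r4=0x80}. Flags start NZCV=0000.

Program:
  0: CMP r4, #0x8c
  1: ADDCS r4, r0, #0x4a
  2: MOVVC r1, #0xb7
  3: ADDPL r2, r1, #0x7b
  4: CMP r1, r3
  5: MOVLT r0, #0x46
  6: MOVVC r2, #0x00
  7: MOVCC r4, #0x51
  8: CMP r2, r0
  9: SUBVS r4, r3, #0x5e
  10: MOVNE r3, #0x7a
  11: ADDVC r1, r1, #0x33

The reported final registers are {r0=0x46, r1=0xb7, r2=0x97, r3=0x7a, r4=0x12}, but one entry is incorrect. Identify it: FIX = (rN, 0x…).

FIX = (r2, 0xba)

0: ✓ CMP  NZCV=1000
1: · ADDCS
2: ✓ MOVVC  r1←0xb7
3: · ADDPL
4: ✓ CMP  NZCV=0011
5: ✓ MOVLT  r0←0x46
6: · MOVVC
7: · MOVCC
8: ✓ CMP  NZCV=0011
9: ✓ SUBVS  r4←0x12
10: ✓ MOVNE  r3←0x7a
11: · ADDVC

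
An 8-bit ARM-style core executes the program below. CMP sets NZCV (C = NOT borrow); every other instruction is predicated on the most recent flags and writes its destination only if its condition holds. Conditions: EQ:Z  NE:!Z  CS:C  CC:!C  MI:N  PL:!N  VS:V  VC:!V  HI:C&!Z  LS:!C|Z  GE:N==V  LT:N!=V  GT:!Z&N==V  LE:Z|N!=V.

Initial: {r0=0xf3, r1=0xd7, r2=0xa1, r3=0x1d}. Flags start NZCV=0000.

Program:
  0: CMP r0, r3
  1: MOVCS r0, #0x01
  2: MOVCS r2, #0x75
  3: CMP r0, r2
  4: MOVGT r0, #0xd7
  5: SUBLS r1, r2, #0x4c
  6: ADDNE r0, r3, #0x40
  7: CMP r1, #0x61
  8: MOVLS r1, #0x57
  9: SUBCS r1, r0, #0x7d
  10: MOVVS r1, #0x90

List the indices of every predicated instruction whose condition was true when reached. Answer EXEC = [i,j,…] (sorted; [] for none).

EXEC = [1,2,5,6,8]

0: ✓ CMP  NZCV=1010
1: ✓ MOVCS  r0←0x01
2: ✓ MOVCS  r2←0x75
3: ✓ CMP  NZCV=1000
4: · MOVGT
5: ✓ SUBLS  r1←0x29
6: ✓ ADDNE  r0←0x5d
7: ✓ CMP  NZCV=1000
8: ✓ MOVLS  r1←0x57
9: · SUBCS
10: · MOVVS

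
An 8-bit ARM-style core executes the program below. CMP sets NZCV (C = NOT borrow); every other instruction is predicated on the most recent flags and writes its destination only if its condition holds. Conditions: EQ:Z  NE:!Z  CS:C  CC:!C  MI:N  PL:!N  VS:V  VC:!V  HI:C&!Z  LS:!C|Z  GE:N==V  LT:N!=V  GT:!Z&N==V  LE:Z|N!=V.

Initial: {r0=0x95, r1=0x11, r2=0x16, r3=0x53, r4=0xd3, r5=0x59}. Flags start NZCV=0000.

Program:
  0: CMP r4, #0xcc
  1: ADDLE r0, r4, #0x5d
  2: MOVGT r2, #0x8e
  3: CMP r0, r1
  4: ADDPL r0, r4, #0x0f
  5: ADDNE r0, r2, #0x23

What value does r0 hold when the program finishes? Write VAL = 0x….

VAL = 0xb1

0: ✓ CMP  NZCV=0010
1: · ADDLE
2: ✓ MOVGT  r2←0x8e
3: ✓ CMP  NZCV=1010
4: · ADDPL
5: ✓ ADDNE  r0←0xb1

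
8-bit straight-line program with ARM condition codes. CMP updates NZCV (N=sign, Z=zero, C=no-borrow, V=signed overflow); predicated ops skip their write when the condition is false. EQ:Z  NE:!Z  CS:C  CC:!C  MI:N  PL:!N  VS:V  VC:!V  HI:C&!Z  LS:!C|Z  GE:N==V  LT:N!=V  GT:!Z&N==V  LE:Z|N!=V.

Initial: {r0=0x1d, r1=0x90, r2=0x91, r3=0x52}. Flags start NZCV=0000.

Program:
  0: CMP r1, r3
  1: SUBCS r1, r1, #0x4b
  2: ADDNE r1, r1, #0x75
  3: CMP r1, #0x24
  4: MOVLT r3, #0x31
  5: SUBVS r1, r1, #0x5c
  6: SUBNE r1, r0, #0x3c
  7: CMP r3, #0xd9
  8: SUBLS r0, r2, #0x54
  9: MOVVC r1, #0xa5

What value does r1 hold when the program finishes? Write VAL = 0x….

VAL = 0xa5

0: ✓ CMP  NZCV=0011
1: ✓ SUBCS  r1←0x45
2: ✓ ADDNE  r1←0xba
3: ✓ CMP  NZCV=1010
4: ✓ MOVLT  r3←0x31
5: · SUBVS
6: ✓ SUBNE  r1←0xe1
7: ✓ CMP  NZCV=0000
8: ✓ SUBLS  r0←0x3d
9: ✓ MOVVC  r1←0xa5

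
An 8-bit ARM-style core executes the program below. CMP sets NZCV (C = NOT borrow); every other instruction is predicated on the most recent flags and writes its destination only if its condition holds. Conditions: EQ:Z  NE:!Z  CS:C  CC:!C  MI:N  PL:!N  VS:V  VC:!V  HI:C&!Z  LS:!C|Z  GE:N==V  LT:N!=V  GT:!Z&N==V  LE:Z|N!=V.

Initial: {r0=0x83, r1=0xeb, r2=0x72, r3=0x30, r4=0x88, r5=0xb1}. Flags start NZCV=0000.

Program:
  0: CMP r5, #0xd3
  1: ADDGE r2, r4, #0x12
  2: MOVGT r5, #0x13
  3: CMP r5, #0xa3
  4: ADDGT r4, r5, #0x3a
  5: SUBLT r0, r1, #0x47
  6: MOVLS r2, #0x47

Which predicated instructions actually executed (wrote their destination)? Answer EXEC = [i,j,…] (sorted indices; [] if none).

EXEC = [4]

[0] flags=1000 → (cmp)
[1] flags=1000 GE?F → skip
[2] flags=1000 GT?F → skip
[3] flags=0010 → (cmp)
[4] flags=0010 GT?T → r4=0xeb
[5] flags=0010 LT?F → skip
[6] flags=0010 LS?F → skip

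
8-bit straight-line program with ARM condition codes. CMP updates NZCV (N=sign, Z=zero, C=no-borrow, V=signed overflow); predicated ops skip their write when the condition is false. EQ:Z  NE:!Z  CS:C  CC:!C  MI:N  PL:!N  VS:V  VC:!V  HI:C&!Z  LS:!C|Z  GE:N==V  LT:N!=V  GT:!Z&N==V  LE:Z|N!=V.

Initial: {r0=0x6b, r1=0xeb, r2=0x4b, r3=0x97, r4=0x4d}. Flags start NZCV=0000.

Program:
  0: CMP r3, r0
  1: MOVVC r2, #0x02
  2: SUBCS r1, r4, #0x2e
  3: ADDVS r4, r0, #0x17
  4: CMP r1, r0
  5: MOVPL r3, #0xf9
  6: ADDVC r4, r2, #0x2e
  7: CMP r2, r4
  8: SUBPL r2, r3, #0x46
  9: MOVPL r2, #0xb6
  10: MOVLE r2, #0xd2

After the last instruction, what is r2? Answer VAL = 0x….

[0] flags=0011 → (cmp)
[1] flags=0011 VC?F → skip
[2] flags=0011 CS?T → r1=0x1f
[3] flags=0011 VS?T → r4=0x82
[4] flags=1000 → (cmp)
[5] flags=1000 PL?F → skip
[6] flags=1000 VC?T → r4=0x79
[7] flags=1000 → (cmp)
[8] flags=1000 PL?F → skip
[9] flags=1000 PL?F → skip
[10] flags=1000 LE?T → r2=0xd2

VAL = 0xd2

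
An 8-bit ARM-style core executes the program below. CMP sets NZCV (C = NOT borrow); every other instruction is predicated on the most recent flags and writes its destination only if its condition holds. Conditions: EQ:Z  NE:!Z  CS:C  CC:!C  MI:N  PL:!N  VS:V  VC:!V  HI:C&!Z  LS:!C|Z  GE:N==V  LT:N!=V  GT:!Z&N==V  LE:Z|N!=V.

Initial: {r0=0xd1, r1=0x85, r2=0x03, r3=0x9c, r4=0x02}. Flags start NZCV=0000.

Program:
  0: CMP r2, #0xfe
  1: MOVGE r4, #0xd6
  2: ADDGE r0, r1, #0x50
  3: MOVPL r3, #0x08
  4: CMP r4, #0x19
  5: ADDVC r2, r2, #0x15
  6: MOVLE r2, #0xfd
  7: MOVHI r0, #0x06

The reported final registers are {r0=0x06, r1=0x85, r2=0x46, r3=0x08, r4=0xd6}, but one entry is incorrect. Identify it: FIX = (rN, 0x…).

FIX = (r2, 0xfd)

0: ✓ CMP  NZCV=0000
1: ✓ MOVGE  r4←0xd6
2: ✓ ADDGE  r0←0xd5
3: ✓ MOVPL  r3←0x08
4: ✓ CMP  NZCV=1010
5: ✓ ADDVC  r2←0x18
6: ✓ MOVLE  r2←0xfd
7: ✓ MOVHI  r0←0x06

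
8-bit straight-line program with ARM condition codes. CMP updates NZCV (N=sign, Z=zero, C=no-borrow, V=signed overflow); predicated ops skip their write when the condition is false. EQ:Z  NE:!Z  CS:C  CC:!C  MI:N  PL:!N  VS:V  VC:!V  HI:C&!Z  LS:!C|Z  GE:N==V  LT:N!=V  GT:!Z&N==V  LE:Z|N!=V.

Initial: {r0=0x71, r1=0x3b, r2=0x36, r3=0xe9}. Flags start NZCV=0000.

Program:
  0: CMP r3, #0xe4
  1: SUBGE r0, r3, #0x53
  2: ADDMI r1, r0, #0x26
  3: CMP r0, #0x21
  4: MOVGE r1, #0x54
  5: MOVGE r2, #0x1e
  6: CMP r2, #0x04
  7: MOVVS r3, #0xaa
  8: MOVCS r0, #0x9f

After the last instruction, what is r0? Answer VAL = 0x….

VAL = 0x9f

0: ✓ CMP  NZCV=0010
1: ✓ SUBGE  r0←0x96
2: · ADDMI
3: ✓ CMP  NZCV=0011
4: · MOVGE
5: · MOVGE
6: ✓ CMP  NZCV=0010
7: · MOVVS
8: ✓ MOVCS  r0←0x9f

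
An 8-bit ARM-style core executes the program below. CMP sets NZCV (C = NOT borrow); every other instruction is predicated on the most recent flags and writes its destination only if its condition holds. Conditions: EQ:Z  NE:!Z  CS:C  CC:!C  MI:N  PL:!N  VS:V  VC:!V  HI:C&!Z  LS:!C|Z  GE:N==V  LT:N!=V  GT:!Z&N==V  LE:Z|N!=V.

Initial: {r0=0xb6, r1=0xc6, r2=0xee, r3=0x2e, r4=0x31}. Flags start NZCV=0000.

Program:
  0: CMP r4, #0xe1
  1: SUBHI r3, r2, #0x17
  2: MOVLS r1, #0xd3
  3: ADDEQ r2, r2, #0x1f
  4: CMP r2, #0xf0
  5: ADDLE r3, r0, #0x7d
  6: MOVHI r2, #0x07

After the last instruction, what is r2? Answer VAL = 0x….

VAL = 0xee

0: ✓ CMP  NZCV=0000
1: · SUBHI
2: ✓ MOVLS  r1←0xd3
3: · ADDEQ
4: ✓ CMP  NZCV=1000
5: ✓ ADDLE  r3←0x33
6: · MOVHI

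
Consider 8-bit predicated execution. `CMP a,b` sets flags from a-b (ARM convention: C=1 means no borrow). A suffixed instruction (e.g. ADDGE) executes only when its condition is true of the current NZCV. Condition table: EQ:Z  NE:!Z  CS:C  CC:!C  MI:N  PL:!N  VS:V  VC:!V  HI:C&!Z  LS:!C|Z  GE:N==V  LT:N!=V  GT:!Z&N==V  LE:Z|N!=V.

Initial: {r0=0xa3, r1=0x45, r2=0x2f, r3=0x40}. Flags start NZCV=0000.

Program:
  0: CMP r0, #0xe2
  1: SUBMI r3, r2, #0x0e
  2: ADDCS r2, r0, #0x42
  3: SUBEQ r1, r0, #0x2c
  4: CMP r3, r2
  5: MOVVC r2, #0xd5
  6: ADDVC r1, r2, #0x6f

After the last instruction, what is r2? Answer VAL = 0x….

VAL = 0xd5

0: ✓ CMP  NZCV=1000
1: ✓ SUBMI  r3←0x21
2: · ADDCS
3: · SUBEQ
4: ✓ CMP  NZCV=1000
5: ✓ MOVVC  r2←0xd5
6: ✓ ADDVC  r1←0x44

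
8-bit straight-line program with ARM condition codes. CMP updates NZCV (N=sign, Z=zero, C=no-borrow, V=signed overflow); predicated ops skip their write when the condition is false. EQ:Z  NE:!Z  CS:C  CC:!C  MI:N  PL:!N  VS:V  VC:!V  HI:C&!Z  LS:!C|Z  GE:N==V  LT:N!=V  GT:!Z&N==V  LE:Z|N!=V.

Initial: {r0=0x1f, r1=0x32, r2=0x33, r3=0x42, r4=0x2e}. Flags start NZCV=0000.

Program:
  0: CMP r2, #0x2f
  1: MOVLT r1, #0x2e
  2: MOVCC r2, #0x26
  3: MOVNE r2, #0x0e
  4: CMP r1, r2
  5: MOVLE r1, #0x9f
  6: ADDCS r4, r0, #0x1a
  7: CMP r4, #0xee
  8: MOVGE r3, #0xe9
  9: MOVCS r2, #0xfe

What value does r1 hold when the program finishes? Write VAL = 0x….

0: ✓ CMP  NZCV=0010
1: · MOVLT
2: · MOVCC
3: ✓ MOVNE  r2←0x0e
4: ✓ CMP  NZCV=0010
5: · MOVLE
6: ✓ ADDCS  r4←0x39
7: ✓ CMP  NZCV=0000
8: ✓ MOVGE  r3←0xe9
9: · MOVCS

VAL = 0x32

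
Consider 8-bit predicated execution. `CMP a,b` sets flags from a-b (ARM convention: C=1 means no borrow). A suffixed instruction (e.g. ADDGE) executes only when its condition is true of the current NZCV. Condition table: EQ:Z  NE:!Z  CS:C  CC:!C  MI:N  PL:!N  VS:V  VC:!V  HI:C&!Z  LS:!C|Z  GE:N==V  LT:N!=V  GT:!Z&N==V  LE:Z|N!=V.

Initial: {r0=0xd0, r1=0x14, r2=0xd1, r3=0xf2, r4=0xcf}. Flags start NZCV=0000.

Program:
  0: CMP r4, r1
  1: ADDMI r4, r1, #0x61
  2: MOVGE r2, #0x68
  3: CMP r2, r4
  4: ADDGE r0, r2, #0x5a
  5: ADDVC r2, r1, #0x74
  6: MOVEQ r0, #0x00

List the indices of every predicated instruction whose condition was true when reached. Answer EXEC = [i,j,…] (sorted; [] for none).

EXEC = [1]

0: ✓ CMP  NZCV=1010
1: ✓ ADDMI  r4←0x75
2: · MOVGE
3: ✓ CMP  NZCV=0011
4: · ADDGE
5: · ADDVC
6: · MOVEQ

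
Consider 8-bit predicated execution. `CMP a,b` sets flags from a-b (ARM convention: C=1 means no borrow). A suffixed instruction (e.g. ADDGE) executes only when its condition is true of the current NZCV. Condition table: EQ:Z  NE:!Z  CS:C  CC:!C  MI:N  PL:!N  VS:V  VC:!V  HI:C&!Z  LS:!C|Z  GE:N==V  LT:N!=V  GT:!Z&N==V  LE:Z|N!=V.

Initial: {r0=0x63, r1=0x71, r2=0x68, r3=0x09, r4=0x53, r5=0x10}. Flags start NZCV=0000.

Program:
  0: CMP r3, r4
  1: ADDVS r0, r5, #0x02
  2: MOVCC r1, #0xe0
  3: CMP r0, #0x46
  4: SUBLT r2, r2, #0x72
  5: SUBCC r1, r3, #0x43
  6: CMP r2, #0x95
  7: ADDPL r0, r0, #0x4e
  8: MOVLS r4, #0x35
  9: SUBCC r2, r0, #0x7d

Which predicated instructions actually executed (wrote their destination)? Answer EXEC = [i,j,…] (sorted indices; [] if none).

EXEC = [2,8,9]

[0] flags=1000 → (cmp)
[1] flags=1000 VS?F → skip
[2] flags=1000 CC?T → r1=0xe0
[3] flags=0010 → (cmp)
[4] flags=0010 LT?F → skip
[5] flags=0010 CC?F → skip
[6] flags=1001 → (cmp)
[7] flags=1001 PL?F → skip
[8] flags=1001 LS?T → r4=0x35
[9] flags=1001 CC?T → r2=0xe6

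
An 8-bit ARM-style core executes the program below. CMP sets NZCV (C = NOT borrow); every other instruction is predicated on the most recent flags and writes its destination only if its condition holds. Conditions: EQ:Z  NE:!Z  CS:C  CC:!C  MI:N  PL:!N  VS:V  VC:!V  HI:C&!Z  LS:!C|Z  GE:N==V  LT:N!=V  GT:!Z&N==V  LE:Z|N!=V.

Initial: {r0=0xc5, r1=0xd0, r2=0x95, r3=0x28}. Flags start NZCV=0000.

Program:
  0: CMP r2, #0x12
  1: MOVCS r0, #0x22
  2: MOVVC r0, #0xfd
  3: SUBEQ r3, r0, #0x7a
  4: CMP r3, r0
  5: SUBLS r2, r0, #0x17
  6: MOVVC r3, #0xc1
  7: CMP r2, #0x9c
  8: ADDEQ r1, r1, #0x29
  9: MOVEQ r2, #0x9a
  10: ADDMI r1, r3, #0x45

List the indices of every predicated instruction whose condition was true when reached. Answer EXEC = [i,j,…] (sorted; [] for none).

EXEC = [1,2,5,6]

0: ✓ CMP  NZCV=1010
1: ✓ MOVCS  r0←0x22
2: ✓ MOVVC  r0←0xfd
3: · SUBEQ
4: ✓ CMP  NZCV=0000
5: ✓ SUBLS  r2←0xe6
6: ✓ MOVVC  r3←0xc1
7: ✓ CMP  NZCV=0010
8: · ADDEQ
9: · MOVEQ
10: · ADDMI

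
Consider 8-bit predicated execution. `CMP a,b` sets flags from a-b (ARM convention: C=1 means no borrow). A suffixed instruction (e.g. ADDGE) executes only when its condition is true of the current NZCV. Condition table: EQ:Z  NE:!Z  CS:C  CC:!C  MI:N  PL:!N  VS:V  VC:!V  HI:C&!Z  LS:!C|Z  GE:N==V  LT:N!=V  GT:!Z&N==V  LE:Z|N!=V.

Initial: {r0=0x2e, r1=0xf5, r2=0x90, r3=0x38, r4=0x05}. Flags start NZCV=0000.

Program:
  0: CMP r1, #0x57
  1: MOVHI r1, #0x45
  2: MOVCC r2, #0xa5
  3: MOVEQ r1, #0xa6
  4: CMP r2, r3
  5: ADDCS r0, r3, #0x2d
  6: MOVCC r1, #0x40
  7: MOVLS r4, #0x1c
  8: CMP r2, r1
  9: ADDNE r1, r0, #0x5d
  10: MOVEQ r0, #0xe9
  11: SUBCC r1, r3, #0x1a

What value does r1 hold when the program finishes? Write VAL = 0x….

0: ✓ CMP  NZCV=1010
1: ✓ MOVHI  r1←0x45
2: · MOVCC
3: · MOVEQ
4: ✓ CMP  NZCV=0011
5: ✓ ADDCS  r0←0x65
6: · MOVCC
7: · MOVLS
8: ✓ CMP  NZCV=0011
9: ✓ ADDNE  r1←0xc2
10: · MOVEQ
11: · SUBCC

VAL = 0xc2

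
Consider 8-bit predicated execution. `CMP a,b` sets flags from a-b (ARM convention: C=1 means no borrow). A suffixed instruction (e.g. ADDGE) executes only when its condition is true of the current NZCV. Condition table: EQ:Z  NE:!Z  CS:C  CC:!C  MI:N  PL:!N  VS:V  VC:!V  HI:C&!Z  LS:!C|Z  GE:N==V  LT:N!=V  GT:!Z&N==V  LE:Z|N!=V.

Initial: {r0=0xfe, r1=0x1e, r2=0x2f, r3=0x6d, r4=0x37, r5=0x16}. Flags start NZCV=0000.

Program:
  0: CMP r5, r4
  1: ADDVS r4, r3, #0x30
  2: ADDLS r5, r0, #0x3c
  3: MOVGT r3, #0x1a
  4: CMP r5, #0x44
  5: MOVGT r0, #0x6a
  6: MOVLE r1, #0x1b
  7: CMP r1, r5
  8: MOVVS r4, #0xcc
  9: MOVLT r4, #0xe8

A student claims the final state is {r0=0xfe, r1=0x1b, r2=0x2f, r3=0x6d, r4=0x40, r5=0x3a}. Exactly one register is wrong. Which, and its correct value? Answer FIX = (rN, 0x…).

0: ✓ CMP  NZCV=1000
1: · ADDVS
2: ✓ ADDLS  r5←0x3a
3: · MOVGT
4: ✓ CMP  NZCV=1000
5: · MOVGT
6: ✓ MOVLE  r1←0x1b
7: ✓ CMP  NZCV=1000
8: · MOVVS
9: ✓ MOVLT  r4←0xe8

FIX = (r4, 0xe8)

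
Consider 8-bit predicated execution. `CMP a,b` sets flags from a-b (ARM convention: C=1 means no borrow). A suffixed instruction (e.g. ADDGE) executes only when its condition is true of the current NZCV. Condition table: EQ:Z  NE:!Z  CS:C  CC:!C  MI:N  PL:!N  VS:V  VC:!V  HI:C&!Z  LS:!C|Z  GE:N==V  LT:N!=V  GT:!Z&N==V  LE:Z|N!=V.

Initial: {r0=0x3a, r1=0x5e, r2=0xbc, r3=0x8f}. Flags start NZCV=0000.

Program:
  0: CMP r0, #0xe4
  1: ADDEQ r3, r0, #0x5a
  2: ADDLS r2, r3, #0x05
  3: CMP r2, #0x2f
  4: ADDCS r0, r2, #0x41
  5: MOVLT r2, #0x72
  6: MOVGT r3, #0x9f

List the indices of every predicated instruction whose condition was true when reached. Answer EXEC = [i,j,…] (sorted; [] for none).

0: ✓ CMP  NZCV=0000
1: · ADDEQ
2: ✓ ADDLS  r2←0x94
3: ✓ CMP  NZCV=0011
4: ✓ ADDCS  r0←0xd5
5: ✓ MOVLT  r2←0x72
6: · MOVGT

EXEC = [2,4,5]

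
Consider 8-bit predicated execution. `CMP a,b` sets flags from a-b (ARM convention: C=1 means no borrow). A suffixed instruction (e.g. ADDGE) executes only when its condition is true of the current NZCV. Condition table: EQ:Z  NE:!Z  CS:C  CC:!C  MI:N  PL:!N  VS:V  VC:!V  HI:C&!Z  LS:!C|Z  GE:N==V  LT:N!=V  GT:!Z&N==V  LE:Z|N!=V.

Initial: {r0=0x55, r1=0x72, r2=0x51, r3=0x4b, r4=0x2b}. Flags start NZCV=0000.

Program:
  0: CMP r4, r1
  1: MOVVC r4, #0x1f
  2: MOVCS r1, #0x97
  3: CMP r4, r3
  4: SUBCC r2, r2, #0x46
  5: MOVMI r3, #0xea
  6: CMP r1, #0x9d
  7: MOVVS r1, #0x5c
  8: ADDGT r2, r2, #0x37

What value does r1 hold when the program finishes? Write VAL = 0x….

VAL = 0x5c

0: ✓ CMP  NZCV=1000
1: ✓ MOVVC  r4←0x1f
2: · MOVCS
3: ✓ CMP  NZCV=1000
4: ✓ SUBCC  r2←0x0b
5: ✓ MOVMI  r3←0xea
6: ✓ CMP  NZCV=1001
7: ✓ MOVVS  r1←0x5c
8: ✓ ADDGT  r2←0x42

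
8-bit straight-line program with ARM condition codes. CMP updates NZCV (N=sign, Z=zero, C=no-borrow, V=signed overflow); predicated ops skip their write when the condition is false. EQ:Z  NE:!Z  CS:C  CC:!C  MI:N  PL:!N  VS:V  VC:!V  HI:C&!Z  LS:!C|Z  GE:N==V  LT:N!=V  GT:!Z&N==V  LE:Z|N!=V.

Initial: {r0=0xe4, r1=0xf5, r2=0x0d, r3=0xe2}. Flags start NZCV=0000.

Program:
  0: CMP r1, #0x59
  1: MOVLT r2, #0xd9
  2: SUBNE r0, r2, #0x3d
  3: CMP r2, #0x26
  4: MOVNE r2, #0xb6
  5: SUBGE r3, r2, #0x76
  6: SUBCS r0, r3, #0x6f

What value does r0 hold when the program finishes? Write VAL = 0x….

VAL = 0x73

[0] flags=1010 → (cmp)
[1] flags=1010 LT?T → r2=0xd9
[2] flags=1010 NE?T → r0=0x9c
[3] flags=1010 → (cmp)
[4] flags=1010 NE?T → r2=0xb6
[5] flags=1010 GE?F → skip
[6] flags=1010 CS?T → r0=0x73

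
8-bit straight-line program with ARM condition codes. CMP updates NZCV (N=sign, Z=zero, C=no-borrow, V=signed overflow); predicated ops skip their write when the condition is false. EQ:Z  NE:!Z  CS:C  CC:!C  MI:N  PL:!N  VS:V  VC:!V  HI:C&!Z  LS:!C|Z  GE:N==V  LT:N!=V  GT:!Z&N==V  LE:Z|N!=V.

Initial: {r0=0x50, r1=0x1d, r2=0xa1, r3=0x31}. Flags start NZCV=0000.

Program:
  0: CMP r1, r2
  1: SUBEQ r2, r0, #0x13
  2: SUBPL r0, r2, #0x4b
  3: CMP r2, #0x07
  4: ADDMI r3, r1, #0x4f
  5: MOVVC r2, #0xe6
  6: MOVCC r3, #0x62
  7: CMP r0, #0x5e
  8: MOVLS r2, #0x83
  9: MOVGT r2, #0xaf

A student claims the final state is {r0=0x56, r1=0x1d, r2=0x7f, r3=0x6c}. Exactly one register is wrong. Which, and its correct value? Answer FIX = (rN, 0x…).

FIX = (r2, 0x83)

0: ✓ CMP  NZCV=0000
1: · SUBEQ
2: ✓ SUBPL  r0←0x56
3: ✓ CMP  NZCV=1010
4: ✓ ADDMI  r3←0x6c
5: ✓ MOVVC  r2←0xe6
6: · MOVCC
7: ✓ CMP  NZCV=1000
8: ✓ MOVLS  r2←0x83
9: · MOVGT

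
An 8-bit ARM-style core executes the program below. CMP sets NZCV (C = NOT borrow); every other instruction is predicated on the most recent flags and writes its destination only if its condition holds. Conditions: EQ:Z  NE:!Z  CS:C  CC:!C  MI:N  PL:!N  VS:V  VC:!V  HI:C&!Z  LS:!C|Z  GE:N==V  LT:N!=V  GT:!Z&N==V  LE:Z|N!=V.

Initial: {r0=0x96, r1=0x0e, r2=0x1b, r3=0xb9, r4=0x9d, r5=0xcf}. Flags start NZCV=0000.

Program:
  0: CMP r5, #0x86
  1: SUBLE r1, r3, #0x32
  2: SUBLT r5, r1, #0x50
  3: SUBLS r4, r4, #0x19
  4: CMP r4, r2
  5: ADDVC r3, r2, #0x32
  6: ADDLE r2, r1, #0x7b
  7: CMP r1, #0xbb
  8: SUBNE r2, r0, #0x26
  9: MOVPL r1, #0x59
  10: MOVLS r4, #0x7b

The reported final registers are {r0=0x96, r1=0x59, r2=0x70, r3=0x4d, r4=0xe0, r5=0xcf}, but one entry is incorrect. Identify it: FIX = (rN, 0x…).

[0] flags=0010 → (cmp)
[1] flags=0010 LE?F → skip
[2] flags=0010 LT?F → skip
[3] flags=0010 LS?F → skip
[4] flags=1010 → (cmp)
[5] flags=1010 VC?T → r3=0x4d
[6] flags=1010 LE?T → r2=0x89
[7] flags=0000 → (cmp)
[8] flags=0000 NE?T → r2=0x70
[9] flags=0000 PL?T → r1=0x59
[10] flags=0000 LS?T → r4=0x7b

FIX = (r4, 0x7b)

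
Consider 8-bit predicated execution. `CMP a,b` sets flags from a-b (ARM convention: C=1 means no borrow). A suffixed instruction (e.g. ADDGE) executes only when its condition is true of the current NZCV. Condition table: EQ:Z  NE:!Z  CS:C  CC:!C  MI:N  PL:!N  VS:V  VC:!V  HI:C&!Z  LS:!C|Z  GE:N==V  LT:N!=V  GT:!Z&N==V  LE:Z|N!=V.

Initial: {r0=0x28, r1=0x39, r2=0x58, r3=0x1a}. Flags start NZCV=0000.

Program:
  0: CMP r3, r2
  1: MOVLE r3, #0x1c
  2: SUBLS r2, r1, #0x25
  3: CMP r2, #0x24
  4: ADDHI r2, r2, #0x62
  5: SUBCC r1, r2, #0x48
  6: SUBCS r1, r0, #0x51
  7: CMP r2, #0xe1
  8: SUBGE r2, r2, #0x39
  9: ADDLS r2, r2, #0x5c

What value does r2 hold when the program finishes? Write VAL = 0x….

0: ✓ CMP  NZCV=1000
1: ✓ MOVLE  r3←0x1c
2: ✓ SUBLS  r2←0x14
3: ✓ CMP  NZCV=1000
4: · ADDHI
5: ✓ SUBCC  r1←0xcc
6: · SUBCS
7: ✓ CMP  NZCV=0000
8: ✓ SUBGE  r2←0xdb
9: ✓ ADDLS  r2←0x37

VAL = 0x37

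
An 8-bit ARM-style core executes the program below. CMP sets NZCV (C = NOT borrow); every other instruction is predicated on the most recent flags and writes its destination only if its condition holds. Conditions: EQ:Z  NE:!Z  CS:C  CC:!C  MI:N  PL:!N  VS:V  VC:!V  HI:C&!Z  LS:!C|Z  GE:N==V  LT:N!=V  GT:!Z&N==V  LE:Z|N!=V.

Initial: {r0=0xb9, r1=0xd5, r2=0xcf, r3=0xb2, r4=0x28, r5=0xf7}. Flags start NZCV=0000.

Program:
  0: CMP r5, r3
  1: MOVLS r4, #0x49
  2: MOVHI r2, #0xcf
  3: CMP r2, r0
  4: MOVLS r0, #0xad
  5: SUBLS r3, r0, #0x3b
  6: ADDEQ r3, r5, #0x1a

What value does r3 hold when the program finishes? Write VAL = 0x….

[0] flags=0010 → (cmp)
[1] flags=0010 LS?F → skip
[2] flags=0010 HI?T → r2=0xcf
[3] flags=0010 → (cmp)
[4] flags=0010 LS?F → skip
[5] flags=0010 LS?F → skip
[6] flags=0010 EQ?F → skip

VAL = 0xb2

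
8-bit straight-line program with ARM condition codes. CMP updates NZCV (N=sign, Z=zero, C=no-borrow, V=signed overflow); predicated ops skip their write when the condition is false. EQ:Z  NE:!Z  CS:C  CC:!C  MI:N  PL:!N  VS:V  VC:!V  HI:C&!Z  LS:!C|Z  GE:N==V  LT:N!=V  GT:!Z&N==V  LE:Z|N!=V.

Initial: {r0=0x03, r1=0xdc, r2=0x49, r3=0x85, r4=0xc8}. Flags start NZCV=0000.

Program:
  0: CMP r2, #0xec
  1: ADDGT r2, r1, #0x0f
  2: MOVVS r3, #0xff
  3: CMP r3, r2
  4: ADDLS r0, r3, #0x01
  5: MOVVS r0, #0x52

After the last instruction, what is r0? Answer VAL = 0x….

VAL = 0x86

[0] flags=0000 → (cmp)
[1] flags=0000 GT?T → r2=0xeb
[2] flags=0000 VS?F → skip
[3] flags=1000 → (cmp)
[4] flags=1000 LS?T → r0=0x86
[5] flags=1000 VS?F → skip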